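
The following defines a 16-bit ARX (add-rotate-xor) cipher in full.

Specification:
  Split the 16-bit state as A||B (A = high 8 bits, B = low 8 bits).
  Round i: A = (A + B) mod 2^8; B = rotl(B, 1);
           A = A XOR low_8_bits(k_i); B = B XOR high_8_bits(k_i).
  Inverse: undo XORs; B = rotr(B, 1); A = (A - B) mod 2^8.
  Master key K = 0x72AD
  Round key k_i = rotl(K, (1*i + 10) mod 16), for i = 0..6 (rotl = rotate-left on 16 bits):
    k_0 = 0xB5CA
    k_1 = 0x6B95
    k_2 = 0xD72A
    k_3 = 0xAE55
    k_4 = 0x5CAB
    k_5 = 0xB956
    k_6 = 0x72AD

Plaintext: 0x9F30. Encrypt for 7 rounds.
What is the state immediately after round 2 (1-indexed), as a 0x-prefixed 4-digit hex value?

s_0 = plaintext = 0x9F30
s_1 = Round(s_0, k_0) = 0x05D5
s_2 = Round(s_1, k_1) = 0x4FC0
s_3 = Round(s_2, k_2) = 0x2556
s_4 = Round(s_3, k_3) = 0x2E02
s_5 = Round(s_4, k_4) = 0x9B58
s_6 = Round(s_5, k_5) = 0xA509
s_7 = Round(s_6, k_6) = 0x0360

0x4FC0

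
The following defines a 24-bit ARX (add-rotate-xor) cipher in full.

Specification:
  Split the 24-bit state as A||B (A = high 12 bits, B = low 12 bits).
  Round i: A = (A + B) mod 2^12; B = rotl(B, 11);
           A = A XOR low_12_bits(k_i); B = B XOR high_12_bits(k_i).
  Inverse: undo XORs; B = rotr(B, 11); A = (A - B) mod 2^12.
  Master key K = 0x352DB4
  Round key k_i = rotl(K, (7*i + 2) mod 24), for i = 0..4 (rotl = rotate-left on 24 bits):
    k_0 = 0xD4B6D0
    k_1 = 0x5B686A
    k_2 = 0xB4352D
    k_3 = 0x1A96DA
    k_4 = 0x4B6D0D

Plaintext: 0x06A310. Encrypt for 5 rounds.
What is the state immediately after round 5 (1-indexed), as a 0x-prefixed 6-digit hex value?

s_0 = plaintext = 0x06A310
s_1 = Round(s_0, k_0) = 0x5AACC3
s_2 = Round(s_1, k_1) = 0xA07BD7
s_3 = Round(s_2, k_2) = 0x0F36A8
s_4 = Round(s_3, k_3) = 0x1412FD
s_5 = Round(s_4, k_4) = 0x933DC8

0x933DC8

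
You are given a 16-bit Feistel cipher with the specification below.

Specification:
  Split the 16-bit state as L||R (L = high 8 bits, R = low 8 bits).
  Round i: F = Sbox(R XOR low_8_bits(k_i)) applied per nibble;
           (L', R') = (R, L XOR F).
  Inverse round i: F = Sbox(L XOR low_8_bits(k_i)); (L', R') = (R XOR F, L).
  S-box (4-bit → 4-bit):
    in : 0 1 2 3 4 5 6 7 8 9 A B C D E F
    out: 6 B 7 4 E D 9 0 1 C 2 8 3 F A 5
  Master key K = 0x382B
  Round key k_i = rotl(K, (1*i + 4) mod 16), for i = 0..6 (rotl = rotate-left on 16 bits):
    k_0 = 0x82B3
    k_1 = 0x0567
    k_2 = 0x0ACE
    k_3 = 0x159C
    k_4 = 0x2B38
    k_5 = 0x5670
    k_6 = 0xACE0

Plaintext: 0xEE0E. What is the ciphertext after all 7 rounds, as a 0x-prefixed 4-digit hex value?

0x2852

s_0 = plaintext = 0xEE0E
s_1 = Round(s_0, k_0) = 0x0E61
s_2 = Round(s_1, k_1) = 0x6167
s_3 = Round(s_2, k_2) = 0x674D
s_4 = Round(s_3, k_3) = 0x4D9C
s_5 = Round(s_4, k_4) = 0x9C63
s_6 = Round(s_5, k_5) = 0x6328
s_7 = Round(s_6, k_6) = 0x2852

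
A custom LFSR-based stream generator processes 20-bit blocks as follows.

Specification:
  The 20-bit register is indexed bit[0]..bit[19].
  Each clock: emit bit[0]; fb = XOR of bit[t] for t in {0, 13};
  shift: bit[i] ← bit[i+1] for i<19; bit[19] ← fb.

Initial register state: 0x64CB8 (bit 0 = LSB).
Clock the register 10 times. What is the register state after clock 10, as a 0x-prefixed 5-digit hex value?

0x62993

reg_0 = 0x64CB8
clock 1: out=0, reg = 0x3265C
clock 2: out=0, reg = 0x9932E
clock 3: out=0, reg = 0x4C997
clock 4: out=1, reg = 0xA64CB
clock 5: out=1, reg = 0x53265
clock 6: out=1, reg = 0x29932
clock 7: out=0, reg = 0x14C99
clock 8: out=1, reg = 0x8A64C
clock 9: out=0, reg = 0xC5326
clock 10: out=0, reg = 0x62993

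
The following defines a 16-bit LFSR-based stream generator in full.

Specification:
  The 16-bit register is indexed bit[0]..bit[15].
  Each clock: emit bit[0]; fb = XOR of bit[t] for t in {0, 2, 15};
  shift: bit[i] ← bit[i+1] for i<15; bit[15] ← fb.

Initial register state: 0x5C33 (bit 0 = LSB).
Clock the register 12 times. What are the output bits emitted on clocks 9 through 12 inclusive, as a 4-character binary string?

0011

reg_0 = 0x5C33
clock 1: out=1, reg = 0xAE19
clock 2: out=1, reg = 0x570C
clock 3: out=0, reg = 0xAB86
clock 4: out=0, reg = 0x55C3
clock 5: out=1, reg = 0xAAE1
clock 6: out=1, reg = 0x5570
clock 7: out=0, reg = 0x2AB8
clock 8: out=0, reg = 0x155C
clock 9: out=0, reg = 0x8AAE
clock 10: out=0, reg = 0x4557
clock 11: out=1, reg = 0x22AB
clock 12: out=1, reg = 0x9155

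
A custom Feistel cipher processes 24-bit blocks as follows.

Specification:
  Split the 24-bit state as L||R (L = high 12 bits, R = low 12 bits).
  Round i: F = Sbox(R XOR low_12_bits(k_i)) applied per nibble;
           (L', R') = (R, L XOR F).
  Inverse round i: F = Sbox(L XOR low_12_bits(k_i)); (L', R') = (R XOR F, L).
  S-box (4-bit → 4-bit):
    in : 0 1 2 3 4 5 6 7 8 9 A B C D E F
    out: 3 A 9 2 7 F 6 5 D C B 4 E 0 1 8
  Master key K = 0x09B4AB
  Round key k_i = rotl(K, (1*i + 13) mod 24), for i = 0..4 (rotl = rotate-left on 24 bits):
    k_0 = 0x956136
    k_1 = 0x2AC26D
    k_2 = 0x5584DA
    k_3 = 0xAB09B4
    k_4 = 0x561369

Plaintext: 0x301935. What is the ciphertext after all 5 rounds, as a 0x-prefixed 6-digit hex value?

s_0 = plaintext = 0x301935
s_1 = Round(s_0, k_0) = 0x935E33
s_2 = Round(s_1, k_1) = 0xE337C4
s_3 = Round(s_2, k_2) = 0x7C4C92
s_4 = Round(s_3, k_3) = 0xC92852
s_5 = Round(s_4, k_4) = 0x8528B6

0x8528B6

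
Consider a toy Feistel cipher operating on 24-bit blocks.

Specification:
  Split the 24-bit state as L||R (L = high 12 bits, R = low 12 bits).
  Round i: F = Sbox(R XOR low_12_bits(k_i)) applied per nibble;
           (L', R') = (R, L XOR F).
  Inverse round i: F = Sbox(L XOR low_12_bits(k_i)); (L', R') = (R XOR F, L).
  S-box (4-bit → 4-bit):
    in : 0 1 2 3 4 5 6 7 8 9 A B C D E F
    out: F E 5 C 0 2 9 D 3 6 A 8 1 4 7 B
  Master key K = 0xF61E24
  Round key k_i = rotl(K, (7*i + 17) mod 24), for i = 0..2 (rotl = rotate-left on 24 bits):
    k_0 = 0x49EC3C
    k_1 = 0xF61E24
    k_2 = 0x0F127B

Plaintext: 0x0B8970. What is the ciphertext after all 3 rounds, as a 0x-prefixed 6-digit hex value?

s_0 = plaintext = 0x0B8970
s_1 = Round(s_0, k_0) = 0x9702B9
s_2 = Round(s_1, k_1) = 0x2B9814
s_3 = Round(s_2, k_2) = 0x814822

0x814822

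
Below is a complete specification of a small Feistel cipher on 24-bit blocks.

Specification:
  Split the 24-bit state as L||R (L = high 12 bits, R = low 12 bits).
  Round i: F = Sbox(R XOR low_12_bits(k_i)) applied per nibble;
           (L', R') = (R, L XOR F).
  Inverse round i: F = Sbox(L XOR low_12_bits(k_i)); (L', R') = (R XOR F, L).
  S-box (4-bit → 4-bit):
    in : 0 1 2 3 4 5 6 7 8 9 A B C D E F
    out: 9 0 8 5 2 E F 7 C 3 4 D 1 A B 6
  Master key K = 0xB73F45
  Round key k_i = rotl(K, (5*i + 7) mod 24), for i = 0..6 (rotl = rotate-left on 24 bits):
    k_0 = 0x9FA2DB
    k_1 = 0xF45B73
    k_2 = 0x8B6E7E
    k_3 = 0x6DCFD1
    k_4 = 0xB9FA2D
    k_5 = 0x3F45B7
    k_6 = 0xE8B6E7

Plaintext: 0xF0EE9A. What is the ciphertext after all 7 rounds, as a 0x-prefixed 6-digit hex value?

0x9A08D4

s_0 = plaintext = 0xF0EE9A
s_1 = Round(s_0, k_0) = 0xE9AE2E
s_2 = Round(s_1, k_1) = 0xE2E070
s_3 = Round(s_2, k_2) = 0x0705B5
s_4 = Round(s_3, k_3) = 0x5B5482
s_5 = Round(s_4, k_4) = 0x482EF3
s_6 = Round(s_5, k_5) = 0xEF39A0
s_7 = Round(s_6, k_6) = 0x9A08D4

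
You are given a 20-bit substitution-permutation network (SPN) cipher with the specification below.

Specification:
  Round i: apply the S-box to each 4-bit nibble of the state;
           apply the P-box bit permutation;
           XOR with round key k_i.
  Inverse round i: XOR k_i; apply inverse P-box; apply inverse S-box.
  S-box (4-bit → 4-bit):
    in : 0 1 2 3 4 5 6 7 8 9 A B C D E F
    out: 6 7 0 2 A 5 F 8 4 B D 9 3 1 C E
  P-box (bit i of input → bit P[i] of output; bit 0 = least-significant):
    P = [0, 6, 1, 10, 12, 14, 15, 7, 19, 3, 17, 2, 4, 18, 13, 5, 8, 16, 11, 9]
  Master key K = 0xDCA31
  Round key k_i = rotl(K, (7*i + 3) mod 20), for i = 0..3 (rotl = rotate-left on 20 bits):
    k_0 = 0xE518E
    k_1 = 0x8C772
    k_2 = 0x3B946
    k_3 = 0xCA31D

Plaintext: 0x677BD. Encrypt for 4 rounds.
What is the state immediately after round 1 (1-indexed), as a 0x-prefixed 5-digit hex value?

s_0 = plaintext = 0x677BD
s_1 = Round(s_0, k_0) = 0xF4A2B
s_2 = Round(s_1, k_1) = 0x7C957
s_3 = Round(s_2, k_2) = 0xF2F5A
s_4 = Round(s_3, k_3) = 0xF3D12

0xF4A2B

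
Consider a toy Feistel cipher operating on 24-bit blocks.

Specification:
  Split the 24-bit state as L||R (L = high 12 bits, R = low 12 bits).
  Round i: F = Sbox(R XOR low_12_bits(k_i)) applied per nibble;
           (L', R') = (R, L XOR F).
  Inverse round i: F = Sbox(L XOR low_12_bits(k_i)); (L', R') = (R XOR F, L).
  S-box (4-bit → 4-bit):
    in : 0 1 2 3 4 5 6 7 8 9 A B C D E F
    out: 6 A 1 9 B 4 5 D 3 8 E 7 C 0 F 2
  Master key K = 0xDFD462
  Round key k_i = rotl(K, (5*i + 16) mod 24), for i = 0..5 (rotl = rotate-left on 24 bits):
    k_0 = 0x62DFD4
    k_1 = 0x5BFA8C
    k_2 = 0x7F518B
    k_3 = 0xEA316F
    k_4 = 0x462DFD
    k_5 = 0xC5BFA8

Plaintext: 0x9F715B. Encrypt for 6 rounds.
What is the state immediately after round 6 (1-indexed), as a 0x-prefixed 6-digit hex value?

s_0 = plaintext = 0x9F715B
s_1 = Round(s_0, k_0) = 0x15B6C5
s_2 = Round(s_1, k_1) = 0x6C5DE3
s_3 = Round(s_2, k_2) = 0xDE3A96
s_4 = Round(s_3, k_3) = 0xA96ACB
s_5 = Round(s_4, k_4) = 0xACB703
s_6 = Round(s_5, k_5) = 0x70392C

0x70392C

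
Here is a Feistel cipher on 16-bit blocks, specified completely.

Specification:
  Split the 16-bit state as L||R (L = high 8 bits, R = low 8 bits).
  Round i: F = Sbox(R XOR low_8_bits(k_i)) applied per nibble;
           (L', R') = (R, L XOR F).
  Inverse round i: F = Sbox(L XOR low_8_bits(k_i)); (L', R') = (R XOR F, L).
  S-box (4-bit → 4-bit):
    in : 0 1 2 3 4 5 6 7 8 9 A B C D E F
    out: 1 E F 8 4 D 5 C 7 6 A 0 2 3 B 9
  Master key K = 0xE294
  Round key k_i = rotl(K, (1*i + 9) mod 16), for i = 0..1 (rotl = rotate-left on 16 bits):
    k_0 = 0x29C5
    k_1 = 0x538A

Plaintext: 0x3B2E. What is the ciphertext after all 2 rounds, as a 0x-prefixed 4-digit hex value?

0x8B30

s_0 = plaintext = 0x3B2E
s_1 = Round(s_0, k_0) = 0x2E8B
s_2 = Round(s_1, k_1) = 0x8B30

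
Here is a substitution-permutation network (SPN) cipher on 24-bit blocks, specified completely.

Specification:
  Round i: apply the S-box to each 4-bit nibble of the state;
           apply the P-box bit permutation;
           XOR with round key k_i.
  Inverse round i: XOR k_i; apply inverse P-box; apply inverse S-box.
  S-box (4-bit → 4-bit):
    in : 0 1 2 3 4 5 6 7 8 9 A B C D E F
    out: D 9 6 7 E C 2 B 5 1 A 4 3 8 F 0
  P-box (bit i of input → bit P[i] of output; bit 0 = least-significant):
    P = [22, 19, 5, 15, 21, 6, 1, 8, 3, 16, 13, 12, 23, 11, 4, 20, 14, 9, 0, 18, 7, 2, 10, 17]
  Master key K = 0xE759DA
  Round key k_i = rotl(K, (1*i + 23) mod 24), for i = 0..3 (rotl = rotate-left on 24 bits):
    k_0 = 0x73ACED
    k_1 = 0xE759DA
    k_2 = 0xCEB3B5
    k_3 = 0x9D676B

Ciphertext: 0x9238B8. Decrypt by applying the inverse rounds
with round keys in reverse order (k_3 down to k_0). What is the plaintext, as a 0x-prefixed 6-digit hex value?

s_0 = ciphertext = 0x9238B8
s_1 = InvRound(s_0, k_3) = 0x0E2A46
s_2 = InvRound(s_1, k_2) = 0x9B3D40
s_3 = InvRound(s_2, k_1) = 0x81588C
s_4 = InvRound(s_3, k_0) = 0x5815C0

0x5815C0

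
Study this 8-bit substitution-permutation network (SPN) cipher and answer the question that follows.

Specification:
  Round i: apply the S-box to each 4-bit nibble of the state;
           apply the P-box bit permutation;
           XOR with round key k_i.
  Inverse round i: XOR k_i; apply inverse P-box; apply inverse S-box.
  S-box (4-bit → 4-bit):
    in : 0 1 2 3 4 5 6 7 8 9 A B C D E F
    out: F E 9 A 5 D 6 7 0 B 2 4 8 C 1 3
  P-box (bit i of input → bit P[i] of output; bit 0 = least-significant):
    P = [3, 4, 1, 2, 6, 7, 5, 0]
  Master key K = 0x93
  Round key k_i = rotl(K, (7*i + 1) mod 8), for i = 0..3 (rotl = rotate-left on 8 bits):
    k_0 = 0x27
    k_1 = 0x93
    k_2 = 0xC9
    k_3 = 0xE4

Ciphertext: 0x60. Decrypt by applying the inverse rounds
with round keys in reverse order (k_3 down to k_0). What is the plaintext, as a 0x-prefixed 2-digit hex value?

s_0 = ciphertext = 0x60
s_1 = InvRound(s_0, k_3) = 0xAC
s_2 = InvRound(s_1, k_2) = 0x5C
s_3 = InvRound(s_2, k_1) = 0x95
s_4 = InvRound(s_3, k_0) = 0x66

0x66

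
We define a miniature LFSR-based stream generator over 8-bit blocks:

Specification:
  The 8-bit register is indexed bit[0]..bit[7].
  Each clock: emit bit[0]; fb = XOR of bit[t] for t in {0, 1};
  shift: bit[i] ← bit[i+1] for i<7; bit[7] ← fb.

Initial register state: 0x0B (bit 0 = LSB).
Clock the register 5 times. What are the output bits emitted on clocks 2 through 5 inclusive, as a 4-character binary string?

1010

reg_0 = 0x0B
clock 1: out=1, reg = 0x05
clock 2: out=1, reg = 0x82
clock 3: out=0, reg = 0xC1
clock 4: out=1, reg = 0xE0
clock 5: out=0, reg = 0x70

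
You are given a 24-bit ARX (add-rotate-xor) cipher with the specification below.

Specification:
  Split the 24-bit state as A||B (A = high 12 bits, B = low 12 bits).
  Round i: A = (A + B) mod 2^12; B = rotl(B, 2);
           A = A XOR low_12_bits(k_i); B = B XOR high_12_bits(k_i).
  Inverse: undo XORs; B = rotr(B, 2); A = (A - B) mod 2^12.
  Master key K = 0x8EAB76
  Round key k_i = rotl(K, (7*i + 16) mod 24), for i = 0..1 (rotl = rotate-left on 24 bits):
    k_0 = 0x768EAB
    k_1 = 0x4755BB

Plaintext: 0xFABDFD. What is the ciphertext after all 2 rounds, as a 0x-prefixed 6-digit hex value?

s_0 = plaintext = 0xFABDFD
s_1 = Round(s_0, k_0) = 0x30309F
s_2 = Round(s_1, k_1) = 0x619609

0x619609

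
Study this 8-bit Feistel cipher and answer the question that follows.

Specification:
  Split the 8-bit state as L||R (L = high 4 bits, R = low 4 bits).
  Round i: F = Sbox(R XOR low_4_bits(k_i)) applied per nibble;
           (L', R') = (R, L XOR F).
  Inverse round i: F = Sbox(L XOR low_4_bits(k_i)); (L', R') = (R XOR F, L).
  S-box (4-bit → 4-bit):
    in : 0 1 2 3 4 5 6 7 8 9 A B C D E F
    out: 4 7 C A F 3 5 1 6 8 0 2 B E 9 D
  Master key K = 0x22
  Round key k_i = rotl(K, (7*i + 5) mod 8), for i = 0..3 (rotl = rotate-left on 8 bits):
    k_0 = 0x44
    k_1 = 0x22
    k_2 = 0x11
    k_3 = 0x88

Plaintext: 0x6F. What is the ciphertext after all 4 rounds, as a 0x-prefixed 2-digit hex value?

0x63

s_0 = plaintext = 0x6F
s_1 = Round(s_0, k_0) = 0xF4
s_2 = Round(s_1, k_1) = 0x4A
s_3 = Round(s_2, k_2) = 0xA6
s_4 = Round(s_3, k_3) = 0x63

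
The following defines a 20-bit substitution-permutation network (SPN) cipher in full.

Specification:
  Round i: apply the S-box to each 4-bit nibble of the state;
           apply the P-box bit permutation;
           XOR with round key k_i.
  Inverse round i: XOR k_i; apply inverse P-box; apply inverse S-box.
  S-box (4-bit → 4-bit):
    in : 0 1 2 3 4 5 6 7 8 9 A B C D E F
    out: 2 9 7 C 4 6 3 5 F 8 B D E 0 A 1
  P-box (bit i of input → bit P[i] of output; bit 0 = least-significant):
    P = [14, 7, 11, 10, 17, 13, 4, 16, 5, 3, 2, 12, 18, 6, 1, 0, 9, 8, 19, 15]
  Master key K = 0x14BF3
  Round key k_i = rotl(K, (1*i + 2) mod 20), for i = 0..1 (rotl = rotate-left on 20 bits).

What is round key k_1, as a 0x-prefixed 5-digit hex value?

0xA5F98

K = 0x14BF3
k_0 = rotl(K, (1*0+2) mod 20) = rotl(K, 2) = 0x52FCC
k_1 = rotl(K, (1*1+2) mod 20) = rotl(K, 3) = 0xA5F98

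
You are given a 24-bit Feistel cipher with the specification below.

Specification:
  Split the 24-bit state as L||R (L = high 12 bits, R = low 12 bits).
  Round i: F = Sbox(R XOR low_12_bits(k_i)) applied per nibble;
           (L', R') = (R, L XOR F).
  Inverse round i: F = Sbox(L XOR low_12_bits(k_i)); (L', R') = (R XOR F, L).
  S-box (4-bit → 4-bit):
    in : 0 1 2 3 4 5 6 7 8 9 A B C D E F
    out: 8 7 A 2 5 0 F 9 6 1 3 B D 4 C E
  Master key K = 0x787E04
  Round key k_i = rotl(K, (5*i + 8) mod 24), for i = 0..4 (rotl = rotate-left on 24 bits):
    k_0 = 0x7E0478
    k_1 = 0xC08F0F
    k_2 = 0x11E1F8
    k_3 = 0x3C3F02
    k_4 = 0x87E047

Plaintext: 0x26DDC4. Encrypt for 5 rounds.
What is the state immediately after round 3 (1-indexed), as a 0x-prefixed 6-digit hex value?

s_0 = plaintext = 0x26DDC4
s_1 = Round(s_0, k_0) = 0xDC43D0
s_2 = Round(s_1, k_1) = 0x3D008A
s_3 = Round(s_2, k_2) = 0x08A44A
s_4 = Round(s_3, k_3) = 0x44ABDC
s_5 = Round(s_4, k_4) = 0xBDCF51

0x08A44A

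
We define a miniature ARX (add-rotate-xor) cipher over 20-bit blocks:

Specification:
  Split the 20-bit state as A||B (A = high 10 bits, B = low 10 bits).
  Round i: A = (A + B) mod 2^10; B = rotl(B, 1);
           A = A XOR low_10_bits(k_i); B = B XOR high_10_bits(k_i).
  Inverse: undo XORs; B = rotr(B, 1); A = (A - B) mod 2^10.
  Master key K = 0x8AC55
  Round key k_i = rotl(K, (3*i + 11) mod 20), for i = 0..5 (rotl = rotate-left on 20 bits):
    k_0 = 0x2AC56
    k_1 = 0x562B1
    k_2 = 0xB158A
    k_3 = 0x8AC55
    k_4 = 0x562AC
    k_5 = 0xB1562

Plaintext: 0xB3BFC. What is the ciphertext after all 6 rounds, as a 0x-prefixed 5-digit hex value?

s_0 = plaintext = 0xB3BFC
s_1 = Round(s_0, k_0) = 0xA7352
s_2 = Round(s_1, k_1) = 0xD7FFD
s_3 = Round(s_2, k_2) = 0xB593E
s_4 = Round(s_3, k_3) = 0x10457
s_5 = Round(s_4, k_4) = 0x8D1F6
s_6 = Round(s_5, k_5) = 0x52129

0x52129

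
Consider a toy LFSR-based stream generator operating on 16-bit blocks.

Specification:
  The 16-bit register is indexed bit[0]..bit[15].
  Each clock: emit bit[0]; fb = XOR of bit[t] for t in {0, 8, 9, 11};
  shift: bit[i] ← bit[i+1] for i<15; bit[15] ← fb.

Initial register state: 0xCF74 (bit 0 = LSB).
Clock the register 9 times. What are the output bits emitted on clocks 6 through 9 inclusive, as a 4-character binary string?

1101

reg_0 = 0xCF74
clock 1: out=0, reg = 0xE7BA
clock 2: out=0, reg = 0x73DD
clock 3: out=1, reg = 0xB9EE
clock 4: out=0, reg = 0x5CF7
clock 5: out=1, reg = 0x2E7B
clock 6: out=1, reg = 0x973D
clock 7: out=1, reg = 0xCB9E
clock 8: out=0, reg = 0xE5CF
clock 9: out=1, reg = 0x72E7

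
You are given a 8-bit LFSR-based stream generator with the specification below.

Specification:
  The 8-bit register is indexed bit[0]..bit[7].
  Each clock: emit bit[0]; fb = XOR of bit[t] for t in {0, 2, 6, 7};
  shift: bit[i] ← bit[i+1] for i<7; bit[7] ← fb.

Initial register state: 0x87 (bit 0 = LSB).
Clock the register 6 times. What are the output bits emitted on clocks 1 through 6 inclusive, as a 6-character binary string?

reg_0 = 0x87
clock 1: out=1, reg = 0xC3
clock 2: out=1, reg = 0xE1
clock 3: out=1, reg = 0xF0
clock 4: out=0, reg = 0x78
clock 5: out=0, reg = 0xBC
clock 6: out=0, reg = 0x5E

111000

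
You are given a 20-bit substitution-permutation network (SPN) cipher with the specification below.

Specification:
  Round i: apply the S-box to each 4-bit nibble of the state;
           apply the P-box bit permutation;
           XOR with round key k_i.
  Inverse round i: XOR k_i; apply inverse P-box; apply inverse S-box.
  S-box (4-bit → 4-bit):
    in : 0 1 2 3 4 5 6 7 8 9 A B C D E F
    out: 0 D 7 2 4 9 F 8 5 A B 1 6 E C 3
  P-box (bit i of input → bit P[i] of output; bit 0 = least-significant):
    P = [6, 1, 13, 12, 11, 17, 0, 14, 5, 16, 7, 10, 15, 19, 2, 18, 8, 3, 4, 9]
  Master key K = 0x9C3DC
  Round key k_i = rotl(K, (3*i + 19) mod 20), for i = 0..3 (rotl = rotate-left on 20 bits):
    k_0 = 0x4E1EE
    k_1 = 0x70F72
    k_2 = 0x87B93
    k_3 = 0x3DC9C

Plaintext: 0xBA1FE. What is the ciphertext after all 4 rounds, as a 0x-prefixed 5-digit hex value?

s_0 = plaintext = 0xBA1FE
s_1 = Round(s_0, k_0) = 0xA5C4E
s_2 = Round(s_1, k_1) = 0x2BCFB
s_3 = Round(s_2, k_2) = 0xBF24B
s_4 = Round(s_3, k_3) = 0xA5D7D

0xA5D7D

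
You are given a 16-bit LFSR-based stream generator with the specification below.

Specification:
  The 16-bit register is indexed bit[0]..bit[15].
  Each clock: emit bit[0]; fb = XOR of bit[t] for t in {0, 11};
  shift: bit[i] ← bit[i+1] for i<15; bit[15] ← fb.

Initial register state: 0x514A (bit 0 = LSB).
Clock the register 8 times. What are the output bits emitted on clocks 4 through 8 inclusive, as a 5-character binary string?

10010

reg_0 = 0x514A
clock 1: out=0, reg = 0x28A5
clock 2: out=1, reg = 0x1452
clock 3: out=0, reg = 0x0A29
clock 4: out=1, reg = 0x0514
clock 5: out=0, reg = 0x028A
clock 6: out=0, reg = 0x0145
clock 7: out=1, reg = 0x80A2
clock 8: out=0, reg = 0x4051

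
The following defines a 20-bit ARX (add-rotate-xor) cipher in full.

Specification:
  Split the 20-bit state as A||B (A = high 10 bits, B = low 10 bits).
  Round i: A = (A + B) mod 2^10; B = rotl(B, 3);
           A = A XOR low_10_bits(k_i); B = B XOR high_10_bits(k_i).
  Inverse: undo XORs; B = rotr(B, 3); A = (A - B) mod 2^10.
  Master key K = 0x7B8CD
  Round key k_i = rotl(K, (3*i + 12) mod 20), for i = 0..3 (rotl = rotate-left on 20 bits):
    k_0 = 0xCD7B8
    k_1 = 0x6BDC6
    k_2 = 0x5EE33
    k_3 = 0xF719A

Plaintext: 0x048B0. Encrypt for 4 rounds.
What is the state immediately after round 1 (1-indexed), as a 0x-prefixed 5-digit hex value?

s_0 = plaintext = 0x048B0
s_1 = Round(s_0, k_0) = 0xDEAB4
s_2 = Round(s_1, k_1) = 0xFA00A
s_3 = Round(s_2, k_2) = 0x7052B
s_4 = Round(s_3, k_3) = 0xDDA86

0xDEAB4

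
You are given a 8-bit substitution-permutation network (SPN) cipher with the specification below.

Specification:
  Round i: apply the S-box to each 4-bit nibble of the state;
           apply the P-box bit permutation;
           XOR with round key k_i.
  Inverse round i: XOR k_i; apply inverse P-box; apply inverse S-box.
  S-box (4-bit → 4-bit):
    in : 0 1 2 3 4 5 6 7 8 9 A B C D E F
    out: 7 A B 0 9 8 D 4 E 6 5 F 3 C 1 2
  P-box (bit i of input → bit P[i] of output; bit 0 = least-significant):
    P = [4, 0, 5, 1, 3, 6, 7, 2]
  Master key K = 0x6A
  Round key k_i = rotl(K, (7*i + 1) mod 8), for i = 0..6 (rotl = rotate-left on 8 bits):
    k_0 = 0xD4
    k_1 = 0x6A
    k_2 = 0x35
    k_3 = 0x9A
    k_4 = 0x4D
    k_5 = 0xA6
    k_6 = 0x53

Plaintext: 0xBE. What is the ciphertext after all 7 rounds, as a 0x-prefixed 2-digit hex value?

s_0 = plaintext = 0xBE
s_1 = Round(s_0, k_0) = 0x08
s_2 = Round(s_1, k_1) = 0x81
s_3 = Round(s_2, k_2) = 0xF2
s_4 = Round(s_3, k_3) = 0xC9
s_5 = Round(s_4, k_4) = 0x24
s_6 = Round(s_5, k_5) = 0xF8
s_7 = Round(s_6, k_6) = 0x30

0x30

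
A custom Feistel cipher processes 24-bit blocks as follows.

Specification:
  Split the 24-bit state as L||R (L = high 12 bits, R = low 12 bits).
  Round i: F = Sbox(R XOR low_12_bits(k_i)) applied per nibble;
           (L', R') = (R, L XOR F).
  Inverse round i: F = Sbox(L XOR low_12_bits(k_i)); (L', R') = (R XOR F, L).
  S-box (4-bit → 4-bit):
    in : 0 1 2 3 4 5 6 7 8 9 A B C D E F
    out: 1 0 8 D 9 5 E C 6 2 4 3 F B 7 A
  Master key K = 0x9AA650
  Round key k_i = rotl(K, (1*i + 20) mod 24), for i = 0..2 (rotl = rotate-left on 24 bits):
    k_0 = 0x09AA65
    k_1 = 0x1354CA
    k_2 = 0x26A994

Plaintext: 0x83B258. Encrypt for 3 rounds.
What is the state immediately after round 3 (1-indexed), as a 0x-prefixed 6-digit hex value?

s_0 = plaintext = 0x83B258
s_1 = Round(s_0, k_0) = 0x258EE0
s_2 = Round(s_1, k_1) = 0xEE06DC
s_3 = Round(s_2, k_2) = 0x6DC476

0x6DC476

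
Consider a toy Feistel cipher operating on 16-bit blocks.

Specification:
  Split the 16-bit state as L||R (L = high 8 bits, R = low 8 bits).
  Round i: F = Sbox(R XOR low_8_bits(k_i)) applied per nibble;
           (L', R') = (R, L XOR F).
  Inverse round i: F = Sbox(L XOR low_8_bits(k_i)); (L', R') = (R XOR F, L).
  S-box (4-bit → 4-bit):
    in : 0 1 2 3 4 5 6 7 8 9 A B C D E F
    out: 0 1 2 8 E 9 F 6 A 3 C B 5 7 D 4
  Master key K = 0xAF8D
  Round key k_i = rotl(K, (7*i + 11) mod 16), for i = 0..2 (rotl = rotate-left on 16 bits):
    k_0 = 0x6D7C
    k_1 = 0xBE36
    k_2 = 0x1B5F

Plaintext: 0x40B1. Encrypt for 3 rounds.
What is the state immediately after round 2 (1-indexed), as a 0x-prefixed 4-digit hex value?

s_0 = plaintext = 0x40B1
s_1 = Round(s_0, k_0) = 0xB117
s_2 = Round(s_1, k_1) = 0x1790
s_3 = Round(s_2, k_2) = 0x9043

0x1790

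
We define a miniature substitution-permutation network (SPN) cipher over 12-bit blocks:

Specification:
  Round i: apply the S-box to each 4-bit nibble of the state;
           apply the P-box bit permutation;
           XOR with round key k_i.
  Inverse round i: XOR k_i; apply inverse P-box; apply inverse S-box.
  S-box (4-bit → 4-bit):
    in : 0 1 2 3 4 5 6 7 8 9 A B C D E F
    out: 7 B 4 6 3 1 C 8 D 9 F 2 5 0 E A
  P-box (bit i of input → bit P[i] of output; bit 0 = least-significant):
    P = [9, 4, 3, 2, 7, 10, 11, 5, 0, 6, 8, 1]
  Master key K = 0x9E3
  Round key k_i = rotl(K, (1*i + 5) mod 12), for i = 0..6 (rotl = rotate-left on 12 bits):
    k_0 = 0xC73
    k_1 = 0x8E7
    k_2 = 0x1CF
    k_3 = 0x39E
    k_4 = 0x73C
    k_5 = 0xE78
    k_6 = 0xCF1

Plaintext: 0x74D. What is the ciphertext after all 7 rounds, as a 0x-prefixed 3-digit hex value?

0x0CE

s_0 = plaintext = 0x74D
s_1 = Round(s_0, k_0) = 0x8F1
s_2 = Round(s_1, k_1) = 0xFD0
s_3 = Round(s_2, k_2) = 0x395
s_4 = Round(s_3, k_3) = 0x07E
s_5 = Round(s_4, k_4) = 0x641
s_6 = Round(s_5, k_5) = 0x9EE
s_7 = Round(s_6, k_6) = 0x0CE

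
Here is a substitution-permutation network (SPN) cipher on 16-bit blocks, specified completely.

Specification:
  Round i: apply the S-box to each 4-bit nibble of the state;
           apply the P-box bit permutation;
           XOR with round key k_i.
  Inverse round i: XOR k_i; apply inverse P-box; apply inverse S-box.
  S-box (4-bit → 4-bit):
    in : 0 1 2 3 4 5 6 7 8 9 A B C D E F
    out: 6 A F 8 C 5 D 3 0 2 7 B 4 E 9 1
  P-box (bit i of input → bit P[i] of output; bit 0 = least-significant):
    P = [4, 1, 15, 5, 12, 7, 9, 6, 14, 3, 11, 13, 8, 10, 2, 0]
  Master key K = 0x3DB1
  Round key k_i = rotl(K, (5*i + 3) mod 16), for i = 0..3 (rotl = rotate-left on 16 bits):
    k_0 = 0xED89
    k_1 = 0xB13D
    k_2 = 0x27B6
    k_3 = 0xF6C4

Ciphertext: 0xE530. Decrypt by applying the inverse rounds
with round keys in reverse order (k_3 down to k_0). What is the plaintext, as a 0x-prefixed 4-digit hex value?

0x38A9

s_0 = ciphertext = 0xE530
s_1 = InvRound(s_0, k_3) = 0x582E
s_2 = InvRound(s_1, k_2) = 0x72AF
s_3 = InvRound(s_2, k_1) = 0xFF0A
s_4 = InvRound(s_3, k_0) = 0x38A9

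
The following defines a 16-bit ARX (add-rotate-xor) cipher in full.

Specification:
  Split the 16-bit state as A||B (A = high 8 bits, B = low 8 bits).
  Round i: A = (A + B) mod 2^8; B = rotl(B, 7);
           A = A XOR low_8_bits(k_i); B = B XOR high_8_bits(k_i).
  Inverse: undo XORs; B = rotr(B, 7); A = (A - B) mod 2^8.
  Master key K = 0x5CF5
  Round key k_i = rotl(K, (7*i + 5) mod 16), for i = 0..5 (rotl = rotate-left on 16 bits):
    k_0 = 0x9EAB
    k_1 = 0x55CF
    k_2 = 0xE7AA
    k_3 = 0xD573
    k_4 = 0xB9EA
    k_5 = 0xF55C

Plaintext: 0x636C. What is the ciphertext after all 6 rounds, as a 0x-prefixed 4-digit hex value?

0x2CB0

s_0 = plaintext = 0x636C
s_1 = Round(s_0, k_0) = 0x64A8
s_2 = Round(s_1, k_1) = 0xC301
s_3 = Round(s_2, k_2) = 0x6E67
s_4 = Round(s_3, k_3) = 0xA666
s_5 = Round(s_4, k_4) = 0xE68A
s_6 = Round(s_5, k_5) = 0x2CB0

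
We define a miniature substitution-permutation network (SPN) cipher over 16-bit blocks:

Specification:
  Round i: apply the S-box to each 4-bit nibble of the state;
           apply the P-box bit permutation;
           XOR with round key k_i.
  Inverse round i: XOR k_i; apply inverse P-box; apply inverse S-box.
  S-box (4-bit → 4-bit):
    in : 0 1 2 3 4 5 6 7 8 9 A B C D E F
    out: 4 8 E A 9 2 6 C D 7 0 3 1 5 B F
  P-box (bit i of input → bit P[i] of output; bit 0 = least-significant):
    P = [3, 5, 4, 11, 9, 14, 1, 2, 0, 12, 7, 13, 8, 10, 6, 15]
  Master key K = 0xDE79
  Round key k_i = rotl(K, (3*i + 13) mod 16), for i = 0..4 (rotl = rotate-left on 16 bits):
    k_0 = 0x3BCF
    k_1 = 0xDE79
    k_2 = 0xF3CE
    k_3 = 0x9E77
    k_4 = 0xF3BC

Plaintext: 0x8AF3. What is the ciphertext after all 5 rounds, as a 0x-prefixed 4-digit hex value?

s_0 = plaintext = 0x8AF3
s_1 = Round(s_0, k_0) = 0xF0A9
s_2 = Round(s_1, k_1) = 0x5B81
s_3 = Round(s_2, k_2) = 0xEDC9
s_4 = Round(s_3, k_3) = 0x19CE
s_5 = Round(s_4, k_4) = 0x6915

0x6915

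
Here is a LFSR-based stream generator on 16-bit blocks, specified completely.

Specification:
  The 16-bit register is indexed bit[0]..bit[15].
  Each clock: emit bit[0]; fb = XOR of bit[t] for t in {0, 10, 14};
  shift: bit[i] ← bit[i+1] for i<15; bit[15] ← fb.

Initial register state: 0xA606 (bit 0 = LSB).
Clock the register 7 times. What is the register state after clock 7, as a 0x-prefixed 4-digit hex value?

reg_0 = 0xA606
clock 1: out=0, reg = 0xD303
clock 2: out=1, reg = 0x6981
clock 3: out=1, reg = 0x34C0
clock 4: out=0, reg = 0x9A60
clock 5: out=0, reg = 0x4D30
clock 6: out=0, reg = 0x2698
clock 7: out=0, reg = 0x934C

0x934C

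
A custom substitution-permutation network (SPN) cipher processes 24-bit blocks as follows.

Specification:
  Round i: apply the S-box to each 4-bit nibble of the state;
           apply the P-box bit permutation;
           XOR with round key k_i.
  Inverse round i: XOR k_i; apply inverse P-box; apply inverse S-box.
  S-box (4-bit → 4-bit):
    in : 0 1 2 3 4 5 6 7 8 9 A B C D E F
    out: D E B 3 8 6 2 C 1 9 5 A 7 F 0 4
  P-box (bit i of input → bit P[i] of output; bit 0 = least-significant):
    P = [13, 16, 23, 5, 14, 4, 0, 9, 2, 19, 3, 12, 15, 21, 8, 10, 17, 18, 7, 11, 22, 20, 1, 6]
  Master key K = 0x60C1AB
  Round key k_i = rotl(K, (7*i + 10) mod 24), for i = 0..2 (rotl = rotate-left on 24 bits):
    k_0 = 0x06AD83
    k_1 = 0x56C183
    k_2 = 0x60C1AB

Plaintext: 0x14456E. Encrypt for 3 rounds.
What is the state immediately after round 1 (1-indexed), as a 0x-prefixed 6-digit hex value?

s_0 = plaintext = 0x14456E
s_1 = Round(s_0, k_0) = 0x1EA1D9
s_2 = Round(s_1, k_1) = 0x4E32F8
s_3 = Round(s_2, k_2) = 0x4871EE

0x1EA1D9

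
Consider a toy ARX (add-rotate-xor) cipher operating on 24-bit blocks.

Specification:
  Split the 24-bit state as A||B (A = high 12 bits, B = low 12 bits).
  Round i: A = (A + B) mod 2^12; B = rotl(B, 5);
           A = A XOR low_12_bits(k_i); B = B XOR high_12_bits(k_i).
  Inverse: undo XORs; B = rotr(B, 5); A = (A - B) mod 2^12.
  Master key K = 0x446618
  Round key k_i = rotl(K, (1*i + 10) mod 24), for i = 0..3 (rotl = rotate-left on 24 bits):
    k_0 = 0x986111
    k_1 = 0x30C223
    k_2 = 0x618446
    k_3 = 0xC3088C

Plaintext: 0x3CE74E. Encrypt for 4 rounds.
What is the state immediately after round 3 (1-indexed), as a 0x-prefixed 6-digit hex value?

0x6C478C

s_0 = plaintext = 0x3CE74E
s_1 = Round(s_0, k_0) = 0xA0D048
s_2 = Round(s_1, k_1) = 0x876A0C
s_3 = Round(s_2, k_2) = 0x6C478C
s_4 = Round(s_3, k_3) = 0x6DCDBF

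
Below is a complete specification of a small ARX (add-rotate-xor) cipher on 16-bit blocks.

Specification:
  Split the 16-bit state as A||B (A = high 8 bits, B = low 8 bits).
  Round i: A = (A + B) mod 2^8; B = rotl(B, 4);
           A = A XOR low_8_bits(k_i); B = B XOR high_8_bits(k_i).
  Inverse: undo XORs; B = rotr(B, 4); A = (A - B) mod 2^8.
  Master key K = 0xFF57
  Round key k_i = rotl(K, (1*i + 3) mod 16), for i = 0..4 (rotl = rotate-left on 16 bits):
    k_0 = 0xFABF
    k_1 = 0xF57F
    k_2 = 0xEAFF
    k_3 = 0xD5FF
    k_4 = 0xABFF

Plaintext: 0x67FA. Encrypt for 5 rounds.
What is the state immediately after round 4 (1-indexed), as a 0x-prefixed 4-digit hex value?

0x0CDB

s_0 = plaintext = 0x67FA
s_1 = Round(s_0, k_0) = 0xDE55
s_2 = Round(s_1, k_1) = 0x4CA0
s_3 = Round(s_2, k_2) = 0x13E0
s_4 = Round(s_3, k_3) = 0x0CDB
s_5 = Round(s_4, k_4) = 0x1816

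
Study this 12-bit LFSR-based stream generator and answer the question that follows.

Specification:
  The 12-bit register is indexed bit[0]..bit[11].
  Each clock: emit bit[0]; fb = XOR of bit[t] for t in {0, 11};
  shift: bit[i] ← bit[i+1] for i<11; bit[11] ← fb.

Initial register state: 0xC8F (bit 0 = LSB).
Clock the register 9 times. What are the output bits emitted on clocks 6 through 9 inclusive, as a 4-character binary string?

0010

reg_0 = 0xC8F
clock 1: out=1, reg = 0x647
clock 2: out=1, reg = 0xB23
clock 3: out=1, reg = 0x591
clock 4: out=1, reg = 0xAC8
clock 5: out=0, reg = 0xD64
clock 6: out=0, reg = 0xEB2
clock 7: out=0, reg = 0xF59
clock 8: out=1, reg = 0x7AC
clock 9: out=0, reg = 0x3D6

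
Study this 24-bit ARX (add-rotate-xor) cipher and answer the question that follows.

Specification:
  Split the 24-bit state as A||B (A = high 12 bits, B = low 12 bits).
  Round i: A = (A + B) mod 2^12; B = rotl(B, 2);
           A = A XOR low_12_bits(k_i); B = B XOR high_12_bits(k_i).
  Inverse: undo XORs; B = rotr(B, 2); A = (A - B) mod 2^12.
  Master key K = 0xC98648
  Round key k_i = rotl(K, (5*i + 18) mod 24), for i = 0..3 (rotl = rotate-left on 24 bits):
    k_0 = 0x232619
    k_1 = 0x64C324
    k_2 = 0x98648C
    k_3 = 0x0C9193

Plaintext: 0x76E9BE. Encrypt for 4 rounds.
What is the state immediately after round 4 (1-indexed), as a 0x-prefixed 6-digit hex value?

0x76E006

s_0 = plaintext = 0x76E9BE
s_1 = Round(s_0, k_0) = 0x7354C8
s_2 = Round(s_1, k_1) = 0x8D956D
s_3 = Round(s_2, k_2) = 0xACAC33
s_4 = Round(s_3, k_3) = 0x76E006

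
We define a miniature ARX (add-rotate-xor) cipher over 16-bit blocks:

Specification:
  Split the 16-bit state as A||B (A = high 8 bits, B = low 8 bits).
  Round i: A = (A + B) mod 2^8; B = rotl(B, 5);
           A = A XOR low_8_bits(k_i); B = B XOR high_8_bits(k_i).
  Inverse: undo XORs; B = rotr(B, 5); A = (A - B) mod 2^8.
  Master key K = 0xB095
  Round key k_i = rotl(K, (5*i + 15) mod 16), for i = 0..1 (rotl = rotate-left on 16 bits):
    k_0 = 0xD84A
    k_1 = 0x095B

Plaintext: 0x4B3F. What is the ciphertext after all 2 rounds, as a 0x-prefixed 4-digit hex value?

0xA4EE

s_0 = plaintext = 0x4B3F
s_1 = Round(s_0, k_0) = 0xC03F
s_2 = Round(s_1, k_1) = 0xA4EE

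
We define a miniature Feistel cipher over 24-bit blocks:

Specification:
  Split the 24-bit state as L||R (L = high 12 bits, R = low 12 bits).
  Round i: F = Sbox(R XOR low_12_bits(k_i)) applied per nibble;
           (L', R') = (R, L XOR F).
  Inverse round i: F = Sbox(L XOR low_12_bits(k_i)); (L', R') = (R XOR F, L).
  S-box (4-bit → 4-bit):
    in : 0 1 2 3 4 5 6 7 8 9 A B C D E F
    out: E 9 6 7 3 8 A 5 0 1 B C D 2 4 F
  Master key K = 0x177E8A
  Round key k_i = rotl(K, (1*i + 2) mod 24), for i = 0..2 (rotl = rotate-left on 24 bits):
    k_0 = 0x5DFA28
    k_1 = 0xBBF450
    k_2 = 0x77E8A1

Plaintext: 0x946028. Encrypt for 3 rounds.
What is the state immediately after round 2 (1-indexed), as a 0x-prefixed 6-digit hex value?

s_0 = plaintext = 0x946028
s_1 = Round(s_0, k_0) = 0x0282A8
s_2 = Round(s_1, k_1) = 0x2A8AD8
s_3 = Round(s_2, k_2) = 0xAD84F9

0x2A8AD8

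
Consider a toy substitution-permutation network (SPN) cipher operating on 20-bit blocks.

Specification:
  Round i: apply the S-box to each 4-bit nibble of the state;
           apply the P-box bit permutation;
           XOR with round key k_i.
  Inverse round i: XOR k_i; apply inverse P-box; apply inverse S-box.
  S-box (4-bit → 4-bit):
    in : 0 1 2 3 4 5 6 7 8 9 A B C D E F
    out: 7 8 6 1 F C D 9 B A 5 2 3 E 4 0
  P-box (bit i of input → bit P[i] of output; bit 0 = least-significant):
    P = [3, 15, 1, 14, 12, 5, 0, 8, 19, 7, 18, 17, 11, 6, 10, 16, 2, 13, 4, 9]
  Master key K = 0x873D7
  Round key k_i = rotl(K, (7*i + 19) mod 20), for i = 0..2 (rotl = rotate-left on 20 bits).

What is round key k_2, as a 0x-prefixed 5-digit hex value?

K = 0x873D7
k_0 = rotl(K, (7*0+19) mod 20) = rotl(K, 19) = 0xC39EB
k_1 = rotl(K, (7*1+19) mod 20) = rotl(K, 6) = 0xCF5E1
k_2 = rotl(K, (7*2+19) mod 20) = rotl(K, 13) = 0xAF0E7

0xAF0E7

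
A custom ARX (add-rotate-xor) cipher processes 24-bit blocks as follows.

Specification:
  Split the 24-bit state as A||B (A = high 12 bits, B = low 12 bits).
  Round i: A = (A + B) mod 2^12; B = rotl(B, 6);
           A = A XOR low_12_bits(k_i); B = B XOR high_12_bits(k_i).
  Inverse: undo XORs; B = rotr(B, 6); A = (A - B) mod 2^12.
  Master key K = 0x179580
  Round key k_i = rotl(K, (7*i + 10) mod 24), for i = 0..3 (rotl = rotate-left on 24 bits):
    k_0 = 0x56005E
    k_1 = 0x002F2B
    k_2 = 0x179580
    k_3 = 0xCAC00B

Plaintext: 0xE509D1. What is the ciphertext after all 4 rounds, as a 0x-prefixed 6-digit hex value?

s_0 = plaintext = 0xE509D1
s_1 = Round(s_0, k_0) = 0x87F107
s_2 = Round(s_1, k_1) = 0x6AD1C6
s_3 = Round(s_2, k_2) = 0xDF30FE
s_4 = Round(s_3, k_3) = 0xEFA32F

0xEFA32F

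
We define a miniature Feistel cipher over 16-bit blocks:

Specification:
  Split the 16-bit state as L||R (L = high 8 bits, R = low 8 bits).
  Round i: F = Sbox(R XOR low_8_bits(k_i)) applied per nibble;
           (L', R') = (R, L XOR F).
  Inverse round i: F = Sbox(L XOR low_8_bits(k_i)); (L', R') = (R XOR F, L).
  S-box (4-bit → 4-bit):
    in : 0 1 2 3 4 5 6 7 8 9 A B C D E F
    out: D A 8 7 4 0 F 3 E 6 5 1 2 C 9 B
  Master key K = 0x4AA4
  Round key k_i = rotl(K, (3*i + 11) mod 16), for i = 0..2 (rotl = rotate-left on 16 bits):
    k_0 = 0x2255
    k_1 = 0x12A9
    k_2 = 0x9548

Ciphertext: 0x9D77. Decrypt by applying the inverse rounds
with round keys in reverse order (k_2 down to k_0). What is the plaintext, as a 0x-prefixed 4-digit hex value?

0x4D34

s_0 = ciphertext = 0x9D77
s_1 = InvRound(s_0, k_2) = 0xB79D
s_2 = InvRound(s_1, k_1) = 0x34B7
s_3 = InvRound(s_2, k_0) = 0x4D34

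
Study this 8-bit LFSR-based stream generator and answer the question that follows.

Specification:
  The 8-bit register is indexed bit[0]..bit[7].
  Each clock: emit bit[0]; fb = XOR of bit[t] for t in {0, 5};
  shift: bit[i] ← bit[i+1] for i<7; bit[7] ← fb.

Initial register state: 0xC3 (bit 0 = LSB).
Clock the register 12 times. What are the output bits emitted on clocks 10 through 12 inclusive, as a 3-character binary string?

reg_0 = 0xC3
clock 1: out=1, reg = 0xE1
clock 2: out=1, reg = 0x70
clock 3: out=0, reg = 0xB8
clock 4: out=0, reg = 0xDC
clock 5: out=0, reg = 0x6E
clock 6: out=0, reg = 0xB7
clock 7: out=1, reg = 0x5B
clock 8: out=1, reg = 0xAD
clock 9: out=1, reg = 0x56
clock 10: out=0, reg = 0x2B
clock 11: out=1, reg = 0x15
clock 12: out=1, reg = 0x8A

011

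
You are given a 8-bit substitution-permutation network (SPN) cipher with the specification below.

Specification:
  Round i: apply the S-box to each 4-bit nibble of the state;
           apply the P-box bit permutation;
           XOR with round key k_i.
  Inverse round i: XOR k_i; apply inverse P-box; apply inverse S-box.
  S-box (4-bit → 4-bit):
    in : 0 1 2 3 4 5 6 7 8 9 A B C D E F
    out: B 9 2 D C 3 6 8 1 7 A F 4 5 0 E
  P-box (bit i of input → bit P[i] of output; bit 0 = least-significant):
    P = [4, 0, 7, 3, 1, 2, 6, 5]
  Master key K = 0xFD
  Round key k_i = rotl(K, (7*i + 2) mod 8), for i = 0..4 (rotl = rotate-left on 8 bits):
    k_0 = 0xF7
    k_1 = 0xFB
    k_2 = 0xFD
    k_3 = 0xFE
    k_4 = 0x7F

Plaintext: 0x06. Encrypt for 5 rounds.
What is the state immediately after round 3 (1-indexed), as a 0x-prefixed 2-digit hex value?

0x75

s_0 = plaintext = 0x06
s_1 = Round(s_0, k_0) = 0x50
s_2 = Round(s_1, k_1) = 0xE4
s_3 = Round(s_2, k_2) = 0x75
s_4 = Round(s_3, k_3) = 0xCF
s_5 = Round(s_4, k_4) = 0xB6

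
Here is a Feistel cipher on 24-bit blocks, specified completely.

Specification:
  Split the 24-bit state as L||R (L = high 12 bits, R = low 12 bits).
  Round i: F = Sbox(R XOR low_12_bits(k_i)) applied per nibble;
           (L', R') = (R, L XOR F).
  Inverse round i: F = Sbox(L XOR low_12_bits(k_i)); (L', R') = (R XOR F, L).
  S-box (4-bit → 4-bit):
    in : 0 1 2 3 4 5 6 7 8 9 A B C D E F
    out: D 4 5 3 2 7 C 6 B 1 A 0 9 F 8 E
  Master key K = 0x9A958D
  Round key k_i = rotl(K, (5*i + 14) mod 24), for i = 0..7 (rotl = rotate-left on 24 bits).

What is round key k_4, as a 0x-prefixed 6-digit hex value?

K = 0x9A958D
k_0 = rotl(K, (5*0+14) mod 24) = rotl(K, 14) = 0x6366A5
k_1 = rotl(K, (5*1+14) mod 24) = rotl(K, 19) = 0x6CD4AC
k_2 = rotl(K, (5*2+14) mod 24) = rotl(K, 0) = 0x9A958D
k_3 = rotl(K, (5*3+14) mod 24) = rotl(K, 5) = 0x52B1B3
k_4 = rotl(K, (5*4+14) mod 24) = rotl(K, 10) = 0x56366A

0x56366A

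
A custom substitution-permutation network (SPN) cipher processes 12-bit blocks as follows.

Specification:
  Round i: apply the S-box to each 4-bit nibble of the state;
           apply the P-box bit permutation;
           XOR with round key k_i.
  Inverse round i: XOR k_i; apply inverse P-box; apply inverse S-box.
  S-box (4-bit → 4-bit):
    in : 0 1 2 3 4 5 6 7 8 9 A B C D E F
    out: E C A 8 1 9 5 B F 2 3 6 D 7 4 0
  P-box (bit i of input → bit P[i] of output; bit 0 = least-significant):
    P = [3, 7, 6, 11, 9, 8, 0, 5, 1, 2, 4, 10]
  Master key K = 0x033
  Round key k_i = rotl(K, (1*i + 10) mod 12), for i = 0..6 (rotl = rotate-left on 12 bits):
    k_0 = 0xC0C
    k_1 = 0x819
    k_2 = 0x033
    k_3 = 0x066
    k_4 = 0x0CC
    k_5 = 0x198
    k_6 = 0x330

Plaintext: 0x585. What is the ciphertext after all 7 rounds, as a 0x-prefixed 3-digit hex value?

s_0 = plaintext = 0x585
s_1 = Round(s_0, k_0) = 0x327
s_2 = Round(s_1, k_1) = 0x5B1
s_3 = Round(s_2, k_2) = 0xD70
s_4 = Round(s_3, k_3) = 0xB90
s_5 = Round(s_4, k_4) = 0x918
s_6 = Round(s_5, k_5) = 0x975
s_7 = Round(s_6, k_6) = 0x81C

0x81C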